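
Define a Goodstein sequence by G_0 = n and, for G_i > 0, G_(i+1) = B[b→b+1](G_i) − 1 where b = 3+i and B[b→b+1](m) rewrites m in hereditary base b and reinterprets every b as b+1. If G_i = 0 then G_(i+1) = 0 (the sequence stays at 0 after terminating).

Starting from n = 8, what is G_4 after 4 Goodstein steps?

11

(0) 8|_3 = 2·3 + 2 ↦ 2·4 + 2|_4 = 10 ⇒ 9
(1) 9|_4 = 2·4 + 1 ↦ 2·5 + 1|_5 = 11 ⇒ 10
(2) 10|_5 = 2·5 ↦ 2·6|_6 = 12 ⇒ 11
(3) 11|_6 = 6 + 5 ↦ 7 + 5|_7 = 12 ⇒ 11
(4) 11|_7 = 7 + 4 ↦ 8 + 4|_8 = 12 ⇒ 11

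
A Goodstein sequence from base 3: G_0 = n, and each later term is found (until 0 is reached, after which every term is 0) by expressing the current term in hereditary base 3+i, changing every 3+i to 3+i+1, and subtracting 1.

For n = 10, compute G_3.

27

i=0: 10 = 3^2 + 1 (b=3); 3→4: 4^2 + 1 = 17; 17−1 = 16
i=1: 16 = 4^2 (b=4); 4→5: 5^2 = 25; 25−1 = 24
i=2: 24 = 4·5 + 4 (b=5); 5→6: 4·6 + 4 = 28; 28−1 = 27
i=3: 27 = 4·6 + 3 (b=6); 6→7: 4·7 + 3 = 31; 31−1 = 30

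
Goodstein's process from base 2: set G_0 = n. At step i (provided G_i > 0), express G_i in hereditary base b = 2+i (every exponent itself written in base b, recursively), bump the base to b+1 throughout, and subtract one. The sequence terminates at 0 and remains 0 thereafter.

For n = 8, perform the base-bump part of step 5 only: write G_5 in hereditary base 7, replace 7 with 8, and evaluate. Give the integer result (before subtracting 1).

33554572

(0) 8|_2 = 2^(2 + 1) ↦ 3^(3 + 1)|_3 = 81 ⇒ 80
(1) 80|_3 = 2·3^3 + 2·3^2 + 2·3 + 2 ↦ 2·4^4 + 2·4^2 + 2·4 + 2|_4 = 554 ⇒ 553
(2) 553|_4 = 2·4^4 + 2·4^2 + 2·4 + 1 ↦ 2·5^5 + 2·5^2 + 2·5 + 1|_5 = 6311 ⇒ 6310
(3) 6310|_5 = 2·5^5 + 2·5^2 + 2·5 ↦ 2·6^6 + 2·6^2 + 2·6|_6 = 93396 ⇒ 93395
(4) 93395|_6 = 2·6^6 + 2·6^2 + 6 + 5 ↦ 2·7^7 + 2·7^2 + 7 + 5|_7 = 1647196 ⇒ 1647195
(5) 1647195|_7 = 2·7^7 + 2·7^2 + 7 + 4 ↦ 2·8^8 + 2·8^2 + 8 + 4|_8 = 33554572 ⇒ 33554571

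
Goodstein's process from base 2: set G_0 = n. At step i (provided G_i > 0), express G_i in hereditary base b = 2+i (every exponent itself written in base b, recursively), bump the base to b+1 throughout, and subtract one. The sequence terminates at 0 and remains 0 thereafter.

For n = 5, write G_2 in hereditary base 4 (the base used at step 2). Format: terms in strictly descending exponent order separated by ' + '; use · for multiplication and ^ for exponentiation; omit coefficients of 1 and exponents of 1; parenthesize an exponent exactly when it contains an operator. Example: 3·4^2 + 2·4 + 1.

3·4^3 + 3·4^2 + 3·4 + 3

5 —HB2→ 2^2 + 1 —bump→ 3^3 + 1 = 28 —(−1)→ 27
27 —HB3→ 3^3 —bump→ 4^4 = 256 —(−1)→ 255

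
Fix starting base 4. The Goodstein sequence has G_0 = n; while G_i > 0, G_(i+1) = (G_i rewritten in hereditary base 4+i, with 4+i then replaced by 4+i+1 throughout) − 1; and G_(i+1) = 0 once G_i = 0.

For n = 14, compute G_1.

i=0: 14 = 3·4 + 2 (b=4); 4→5: 3·5 + 2 = 17; 17−1 = 16
i=1: 16 = 3·5 + 1 (b=5); 5→6: 3·6 + 1 = 19; 19−1 = 18

16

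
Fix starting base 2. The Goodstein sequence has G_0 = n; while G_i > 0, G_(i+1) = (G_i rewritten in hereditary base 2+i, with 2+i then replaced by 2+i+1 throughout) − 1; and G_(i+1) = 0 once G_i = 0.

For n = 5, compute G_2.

base 2: 5 = 2^2 + 1; at 3: 3^3 + 1 = 28; next = 27
base 3: 27 = 3^3; at 4: 4^4 = 256; next = 255
base 4: 255 = 3·4^3 + 3·4^2 + 3·4 + 3; at 5: 3·5^3 + 3·5^2 + 3·5 + 3 = 468; next = 467

255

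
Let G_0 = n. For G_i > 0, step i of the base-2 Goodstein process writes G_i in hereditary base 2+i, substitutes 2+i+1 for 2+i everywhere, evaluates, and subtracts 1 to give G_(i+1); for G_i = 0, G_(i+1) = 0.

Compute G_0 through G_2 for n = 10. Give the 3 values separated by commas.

10, 83, 1025

G_0=10  [base 2] 2^(2 + 1) + 2  →[2↦3]→  3^(3 + 1) + 3 = 84  −1 ⇒ G_1=83
G_1=83  [base 3] 3^(3 + 1) + 2  →[3↦4]→  4^(4 + 1) + 2 = 1026  −1 ⇒ G_2=1025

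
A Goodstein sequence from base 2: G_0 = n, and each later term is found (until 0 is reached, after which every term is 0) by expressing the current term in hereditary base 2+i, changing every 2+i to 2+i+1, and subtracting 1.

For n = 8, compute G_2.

8 —HB2→ 2^(2 + 1) —bump→ 3^(3 + 1) = 81 —(−1)→ 80
80 —HB3→ 2·3^3 + 2·3^2 + 2·3 + 2 —bump→ 2·4^4 + 2·4^2 + 2·4 + 2 = 554 —(−1)→ 553
553 —HB4→ 2·4^4 + 2·4^2 + 2·4 + 1 —bump→ 2·5^5 + 2·5^2 + 2·5 + 1 = 6311 —(−1)→ 6310

553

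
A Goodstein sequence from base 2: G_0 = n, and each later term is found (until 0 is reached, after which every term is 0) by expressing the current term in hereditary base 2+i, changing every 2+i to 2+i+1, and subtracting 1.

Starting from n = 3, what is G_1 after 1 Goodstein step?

3

step 0: 3 = 2 + 1; sub 3 for 2: 3 + 1; = 4; G_1 = 4−1 = 3
step 1: 3 = 3; sub 4 for 3: 4; = 4; G_2 = 4−1 = 3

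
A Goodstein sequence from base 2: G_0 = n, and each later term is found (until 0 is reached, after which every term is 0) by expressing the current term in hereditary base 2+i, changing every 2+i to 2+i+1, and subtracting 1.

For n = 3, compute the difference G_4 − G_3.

-1

G_0=3  [base 2] 2 + 1  →[2↦3]→  3 + 1 = 4  −1 ⇒ G_1=3
G_1=3  [base 3] 3  →[3↦4]→  4 = 4  −1 ⇒ G_2=3
G_2=3  [base 4] 3  →[4↦5]→  3 = 3  −1 ⇒ G_3=2
G_3=2  [base 5] 2  →[5↦6]→  2 = 2  −1 ⇒ G_4=1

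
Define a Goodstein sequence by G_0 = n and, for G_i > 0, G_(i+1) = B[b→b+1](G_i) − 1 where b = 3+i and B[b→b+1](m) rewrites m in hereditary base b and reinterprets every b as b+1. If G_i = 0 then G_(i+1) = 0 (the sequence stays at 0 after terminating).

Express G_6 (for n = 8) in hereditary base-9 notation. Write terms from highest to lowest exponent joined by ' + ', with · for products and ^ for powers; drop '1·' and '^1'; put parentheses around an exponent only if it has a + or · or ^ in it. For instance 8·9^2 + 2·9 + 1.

G_0=8  [base 3] 2·3 + 2  →[3↦4]→  2·4 + 2 = 10  −1 ⇒ G_1=9
G_1=9  [base 4] 2·4 + 1  →[4↦5]→  2·5 + 1 = 11  −1 ⇒ G_2=10
G_2=10  [base 5] 2·5  →[5↦6]→  2·6 = 12  −1 ⇒ G_3=11
G_3=11  [base 6] 6 + 5  →[6↦7]→  7 + 5 = 12  −1 ⇒ G_4=11
G_4=11  [base 7] 7 + 4  →[7↦8]→  8 + 4 = 12  −1 ⇒ G_5=11
G_5=11  [base 8] 8 + 3  →[8↦9]→  9 + 3 = 12  −1 ⇒ G_6=11
G_6=11  [base 9] 9 + 2  →[9↦10]→  10 + 2 = 12  −1 ⇒ G_7=11

9 + 2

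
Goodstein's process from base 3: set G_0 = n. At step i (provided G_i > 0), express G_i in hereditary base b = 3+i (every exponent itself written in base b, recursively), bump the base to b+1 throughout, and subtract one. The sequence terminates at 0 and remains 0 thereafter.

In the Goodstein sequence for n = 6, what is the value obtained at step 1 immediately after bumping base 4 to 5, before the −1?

G_0=6  [base 3] 2·3  →[3↦4]→  2·4 = 8  −1 ⇒ G_1=7
G_1=7  [base 4] 4 + 3  →[4↦5]→  5 + 3 = 8  −1 ⇒ G_2=7

8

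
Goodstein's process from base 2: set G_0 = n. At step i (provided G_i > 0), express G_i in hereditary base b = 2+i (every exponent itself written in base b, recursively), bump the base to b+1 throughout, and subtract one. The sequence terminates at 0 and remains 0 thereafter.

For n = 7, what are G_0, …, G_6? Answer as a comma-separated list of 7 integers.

7, 30, 259, 3127, 46657, 823543, 16777215

7 —HB2→ 2^2 + 2 + 1 —bump→ 3^3 + 3 + 1 = 31 —(−1)→ 30
30 —HB3→ 3^3 + 3 —bump→ 4^4 + 4 = 260 —(−1)→ 259
259 —HB4→ 4^4 + 3 —bump→ 5^5 + 3 = 3128 —(−1)→ 3127
3127 —HB5→ 5^5 + 2 —bump→ 6^6 + 2 = 46658 —(−1)→ 46657
46657 —HB6→ 6^6 + 1 —bump→ 7^7 + 1 = 823544 —(−1)→ 823543
823543 —HB7→ 7^7 —bump→ 8^8 = 16777216 —(−1)→ 16777215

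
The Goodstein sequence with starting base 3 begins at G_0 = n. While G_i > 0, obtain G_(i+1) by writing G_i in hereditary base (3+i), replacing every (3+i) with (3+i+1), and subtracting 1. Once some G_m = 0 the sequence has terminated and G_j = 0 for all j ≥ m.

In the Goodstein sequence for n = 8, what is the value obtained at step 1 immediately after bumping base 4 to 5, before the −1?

base 3: 8 = 2·3 + 2; at 4: 2·4 + 2 = 10; next = 9
base 4: 9 = 2·4 + 1; at 5: 2·5 + 1 = 11; next = 10

11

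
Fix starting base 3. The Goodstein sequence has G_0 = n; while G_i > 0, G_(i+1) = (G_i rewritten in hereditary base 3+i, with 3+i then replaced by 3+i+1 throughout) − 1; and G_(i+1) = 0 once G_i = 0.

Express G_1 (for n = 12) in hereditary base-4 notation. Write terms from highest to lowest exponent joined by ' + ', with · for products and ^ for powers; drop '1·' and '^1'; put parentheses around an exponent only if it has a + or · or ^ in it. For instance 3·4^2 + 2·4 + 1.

step 0: 12 = 3^2 + 3; sub 4 for 3: 4^2 + 4; = 20; G_1 = 20−1 = 19
step 1: 19 = 4^2 + 3; sub 5 for 4: 5^2 + 3; = 28; G_2 = 28−1 = 27

4^2 + 3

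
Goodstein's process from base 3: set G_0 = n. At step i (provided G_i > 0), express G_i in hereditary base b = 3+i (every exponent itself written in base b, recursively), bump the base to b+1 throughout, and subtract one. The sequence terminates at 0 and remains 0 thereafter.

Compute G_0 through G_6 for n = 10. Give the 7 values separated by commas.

10, 16, 24, 27, 30, 33, 36

[0] 10 ≡ 3^2 + 1 (base 3). Lift 4: 17. −1: 16.
[1] 16 ≡ 4^2 (base 4). Lift 5: 25. −1: 24.
[2] 24 ≡ 4·5 + 4 (base 5). Lift 6: 28. −1: 27.
[3] 27 ≡ 4·6 + 3 (base 6). Lift 7: 31. −1: 30.
[4] 30 ≡ 4·7 + 2 (base 7). Lift 8: 34. −1: 33.
[5] 33 ≡ 4·8 + 1 (base 8). Lift 9: 37. −1: 36.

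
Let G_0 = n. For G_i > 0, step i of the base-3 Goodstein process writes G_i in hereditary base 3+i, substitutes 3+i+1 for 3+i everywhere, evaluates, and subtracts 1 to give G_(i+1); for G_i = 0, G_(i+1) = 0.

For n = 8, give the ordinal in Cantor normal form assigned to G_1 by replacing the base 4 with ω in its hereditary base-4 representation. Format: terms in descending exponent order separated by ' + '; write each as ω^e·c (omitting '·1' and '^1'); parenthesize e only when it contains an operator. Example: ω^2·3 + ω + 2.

[0] 8 ≡ 2·3 + 2 (base 3). Lift 4: 10. −1: 9.
[1] 9 ≡ 2·4 + 1 (base 4). Lift 5: 11. −1: 10.

ω·2 + 1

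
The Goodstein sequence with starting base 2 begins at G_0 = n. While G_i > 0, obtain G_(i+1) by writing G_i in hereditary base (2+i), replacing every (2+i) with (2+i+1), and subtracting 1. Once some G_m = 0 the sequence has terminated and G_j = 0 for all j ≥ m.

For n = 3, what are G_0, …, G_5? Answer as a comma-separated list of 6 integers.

G_0=3  [base 2] 2 + 1  →[2↦3]→  3 + 1 = 4  −1 ⇒ G_1=3
G_1=3  [base 3] 3  →[3↦4]→  4 = 4  −1 ⇒ G_2=3
G_2=3  [base 4] 3  →[4↦5]→  3 = 3  −1 ⇒ G_3=2
G_3=2  [base 5] 2  →[5↦6]→  2 = 2  −1 ⇒ G_4=1
G_4=1  [base 6] 1  →[6↦7]→  1 = 1  −1 ⇒ G_5=0

3, 3, 3, 2, 1, 0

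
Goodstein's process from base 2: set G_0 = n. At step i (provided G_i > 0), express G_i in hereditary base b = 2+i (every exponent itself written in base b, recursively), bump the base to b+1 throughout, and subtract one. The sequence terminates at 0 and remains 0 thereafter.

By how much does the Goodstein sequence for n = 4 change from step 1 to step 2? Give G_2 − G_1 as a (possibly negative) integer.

15

i=0: 4 = 2^2 (b=2); 2→3: 3^3 = 27; 27−1 = 26
i=1: 26 = 2·3^2 + 2·3 + 2 (b=3); 3→4: 2·4^2 + 2·4 + 2 = 42; 42−1 = 41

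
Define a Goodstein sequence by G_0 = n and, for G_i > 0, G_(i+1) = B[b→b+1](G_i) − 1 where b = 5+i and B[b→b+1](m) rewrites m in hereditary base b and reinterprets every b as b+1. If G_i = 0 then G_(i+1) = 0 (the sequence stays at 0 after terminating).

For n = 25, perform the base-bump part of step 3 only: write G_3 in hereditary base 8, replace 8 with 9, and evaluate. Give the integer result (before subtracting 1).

48

(0) 25|_5 = 5^2 ↦ 6^2|_6 = 36 ⇒ 35
(1) 35|_6 = 5·6 + 5 ↦ 5·7 + 5|_7 = 40 ⇒ 39
(2) 39|_7 = 5·7 + 4 ↦ 5·8 + 4|_8 = 44 ⇒ 43
(3) 43|_8 = 5·8 + 3 ↦ 5·9 + 3|_9 = 48 ⇒ 47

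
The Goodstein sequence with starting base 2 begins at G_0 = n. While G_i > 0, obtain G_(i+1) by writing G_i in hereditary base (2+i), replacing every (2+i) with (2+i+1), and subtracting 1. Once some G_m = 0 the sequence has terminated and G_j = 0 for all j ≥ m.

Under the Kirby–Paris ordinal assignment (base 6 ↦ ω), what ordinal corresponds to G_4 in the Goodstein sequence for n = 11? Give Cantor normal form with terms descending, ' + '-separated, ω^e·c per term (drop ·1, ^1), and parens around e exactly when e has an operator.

11 —HB2→ 2^(2 + 1) + 2 + 1 —bump→ 3^(3 + 1) + 3 + 1 = 85 —(−1)→ 84
84 —HB3→ 3^(3 + 1) + 3 —bump→ 4^(4 + 1) + 4 = 1028 —(−1)→ 1027
1027 —HB4→ 4^(4 + 1) + 3 —bump→ 5^(5 + 1) + 3 = 15628 —(−1)→ 15627
15627 —HB5→ 5^(5 + 1) + 2 —bump→ 6^(6 + 1) + 2 = 279938 —(−1)→ 279937
279937 —HB6→ 6^(6 + 1) + 1 —bump→ 7^(7 + 1) + 1 = 5764802 —(−1)→ 5764801

ω^(ω + 1) + 1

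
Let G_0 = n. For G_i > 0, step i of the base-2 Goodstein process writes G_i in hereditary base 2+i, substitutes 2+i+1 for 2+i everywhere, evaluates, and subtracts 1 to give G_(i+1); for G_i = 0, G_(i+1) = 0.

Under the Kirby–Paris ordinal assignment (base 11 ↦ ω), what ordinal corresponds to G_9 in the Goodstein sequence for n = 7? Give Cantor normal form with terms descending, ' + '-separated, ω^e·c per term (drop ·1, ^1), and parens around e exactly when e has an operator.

(0) 7|_2 = 2^2 + 2 + 1 ↦ 3^3 + 3 + 1|_3 = 31 ⇒ 30
(1) 30|_3 = 3^3 + 3 ↦ 4^4 + 4|_4 = 260 ⇒ 259
(2) 259|_4 = 4^4 + 3 ↦ 5^5 + 3|_5 = 3128 ⇒ 3127
(3) 3127|_5 = 5^5 + 2 ↦ 6^6 + 2|_6 = 46658 ⇒ 46657
(4) 46657|_6 = 6^6 + 1 ↦ 7^7 + 1|_7 = 823544 ⇒ 823543
(5) 823543|_7 = 7^7 ↦ 8^8|_8 = 16777216 ⇒ 16777215
(6) 16777215|_8 = 7·8^7 + 7·8^6 + 7·8^5 + 7·8^4 + 7·8^3 + 7·8^2 + 7·8 + 7 ↦ 7·9^7 + 7·9^6 + 7·9^5 + 7·9^4 + 7·9^3 + 7·9^2 + 7·9 + 7|_9 = 37665880 ⇒ 37665879
(7) 37665879|_9 = 7·9^7 + 7·9^6 + 7·9^5 + 7·9^4 + 7·9^3 + 7·9^2 + 7·9 + 6 ↦ 7·10^7 + 7·10^6 + 7·10^5 + 7·10^4 + 7·10^3 + 7·10^2 + 7·10 + 6|_10 = 77777776 ⇒ 77777775
(8) 77777775|_10 = 7·10^7 + 7·10^6 + 7·10^5 + 7·10^4 + 7·10^3 + 7·10^2 + 7·10 + 5 ↦ 7·11^7 + 7·11^6 + 7·11^5 + 7·11^4 + 7·11^3 + 7·11^2 + 7·11 + 5|_11 = 150051214 ⇒ 150051213

ω^7·7 + ω^6·7 + ω^5·7 + ω^4·7 + ω^3·7 + ω^2·7 + ω·7 + 4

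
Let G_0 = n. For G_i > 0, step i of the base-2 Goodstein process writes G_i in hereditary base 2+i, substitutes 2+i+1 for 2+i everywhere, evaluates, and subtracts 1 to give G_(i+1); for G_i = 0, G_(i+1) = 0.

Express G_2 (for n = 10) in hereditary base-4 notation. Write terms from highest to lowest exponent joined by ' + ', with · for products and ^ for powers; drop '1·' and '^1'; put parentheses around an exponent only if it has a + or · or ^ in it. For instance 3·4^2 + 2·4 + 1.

4^(4 + 1) + 1

10 —HB2→ 2^(2 + 1) + 2 —bump→ 3^(3 + 1) + 3 = 84 —(−1)→ 83
83 —HB3→ 3^(3 + 1) + 2 —bump→ 4^(4 + 1) + 2 = 1026 —(−1)→ 1025
1025 —HB4→ 4^(4 + 1) + 1 —bump→ 5^(5 + 1) + 1 = 15626 —(−1)→ 15625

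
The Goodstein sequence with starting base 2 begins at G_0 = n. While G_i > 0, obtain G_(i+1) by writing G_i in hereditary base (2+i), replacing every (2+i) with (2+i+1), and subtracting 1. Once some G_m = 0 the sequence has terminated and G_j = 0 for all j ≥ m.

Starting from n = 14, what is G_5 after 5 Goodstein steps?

5862840

G_0=14  [base 2] 2^(2 + 1) + 2^2 + 2  →[2↦3]→  3^(3 + 1) + 3^3 + 3 = 111  −1 ⇒ G_1=110
G_1=110  [base 3] 3^(3 + 1) + 3^3 + 2  →[3↦4]→  4^(4 + 1) + 4^4 + 2 = 1282  −1 ⇒ G_2=1281
G_2=1281  [base 4] 4^(4 + 1) + 4^4 + 1  →[4↦5]→  5^(5 + 1) + 5^5 + 1 = 18751  −1 ⇒ G_3=18750
G_3=18750  [base 5] 5^(5 + 1) + 5^5  →[5↦6]→  6^(6 + 1) + 6^6 = 326592  −1 ⇒ G_4=326591
G_4=326591  [base 6] 6^(6 + 1) + 5·6^5 + 5·6^4 + 5·6^3 + 5·6^2 + 5·6 + 5  →[6↦7]→  7^(7 + 1) + 5·7^5 + 5·7^4 + 5·7^3 + 5·7^2 + 5·7 + 5 = 5862841  −1 ⇒ G_5=5862840
G_5=5862840  [base 7] 7^(7 + 1) + 5·7^5 + 5·7^4 + 5·7^3 + 5·7^2 + 5·7 + 4  →[7↦8]→  8^(8 + 1) + 5·8^5 + 5·8^4 + 5·8^3 + 5·8^2 + 5·8 + 4 = 134404972  −1 ⇒ G_6=134404971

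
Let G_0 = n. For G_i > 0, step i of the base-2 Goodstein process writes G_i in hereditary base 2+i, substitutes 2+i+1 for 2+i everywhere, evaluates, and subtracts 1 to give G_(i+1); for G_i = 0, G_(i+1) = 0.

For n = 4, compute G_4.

G_0 = 4. HB_2(4) = 2^2. Bump = 27. G_1 = 26.
G_1 = 26. HB_3(26) = 2·3^2 + 2·3 + 2. Bump = 42. G_2 = 41.
G_2 = 41. HB_4(41) = 2·4^2 + 2·4 + 1. Bump = 61. G_3 = 60.
G_3 = 60. HB_5(60) = 2·5^2 + 2·5. Bump = 84. G_4 = 83.

83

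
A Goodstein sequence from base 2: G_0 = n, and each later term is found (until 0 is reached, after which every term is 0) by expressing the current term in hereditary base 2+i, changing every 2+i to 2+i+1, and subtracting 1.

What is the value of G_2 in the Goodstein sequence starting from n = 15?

base 2: 15 = 2^(2 + 1) + 2^2 + 2 + 1; at 3: 3^(3 + 1) + 3^3 + 3 + 1 = 112; next = 111
base 3: 111 = 3^(3 + 1) + 3^3 + 3; at 4: 4^(4 + 1) + 4^4 + 4 = 1284; next = 1283
base 4: 1283 = 4^(4 + 1) + 4^4 + 3; at 5: 5^(5 + 1) + 5^5 + 3 = 18753; next = 18752

1283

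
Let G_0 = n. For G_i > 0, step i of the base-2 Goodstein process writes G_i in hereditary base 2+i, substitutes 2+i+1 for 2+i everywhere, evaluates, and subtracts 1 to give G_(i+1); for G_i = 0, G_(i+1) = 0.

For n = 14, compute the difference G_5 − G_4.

(0) 14|_2 = 2^(2 + 1) + 2^2 + 2 ↦ 3^(3 + 1) + 3^3 + 3|_3 = 111 ⇒ 110
(1) 110|_3 = 3^(3 + 1) + 3^3 + 2 ↦ 4^(4 + 1) + 4^4 + 2|_4 = 1282 ⇒ 1281
(2) 1281|_4 = 4^(4 + 1) + 4^4 + 1 ↦ 5^(5 + 1) + 5^5 + 1|_5 = 18751 ⇒ 18750
(3) 18750|_5 = 5^(5 + 1) + 5^5 ↦ 6^(6 + 1) + 6^6|_6 = 326592 ⇒ 326591
(4) 326591|_6 = 6^(6 + 1) + 5·6^5 + 5·6^4 + 5·6^3 + 5·6^2 + 5·6 + 5 ↦ 7^(7 + 1) + 5·7^5 + 5·7^4 + 5·7^3 + 5·7^2 + 5·7 + 5|_7 = 5862841 ⇒ 5862840

5536249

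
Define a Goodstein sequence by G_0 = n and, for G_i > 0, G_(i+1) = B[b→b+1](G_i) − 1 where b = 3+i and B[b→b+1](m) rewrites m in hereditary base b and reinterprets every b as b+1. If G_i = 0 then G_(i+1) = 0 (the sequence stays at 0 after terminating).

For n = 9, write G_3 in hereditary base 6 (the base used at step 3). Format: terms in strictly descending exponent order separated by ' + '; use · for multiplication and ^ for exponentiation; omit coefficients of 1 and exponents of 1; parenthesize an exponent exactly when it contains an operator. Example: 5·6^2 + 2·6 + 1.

3·6 + 1

(0) 9|_3 = 3^2 ↦ 4^2|_4 = 16 ⇒ 15
(1) 15|_4 = 3·4 + 3 ↦ 3·5 + 3|_5 = 18 ⇒ 17
(2) 17|_5 = 3·5 + 2 ↦ 3·6 + 2|_6 = 20 ⇒ 19
(3) 19|_6 = 3·6 + 1 ↦ 3·7 + 1|_7 = 22 ⇒ 21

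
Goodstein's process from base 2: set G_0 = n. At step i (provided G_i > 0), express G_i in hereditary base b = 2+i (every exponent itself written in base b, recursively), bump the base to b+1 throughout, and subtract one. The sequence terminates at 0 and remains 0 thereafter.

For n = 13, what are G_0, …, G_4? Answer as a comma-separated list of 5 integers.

13, 108, 1279, 16092, 280711

base 2: 13 = 2^(2 + 1) + 2^2 + 1; at 3: 3^(3 + 1) + 3^3 + 1 = 109; next = 108
base 3: 108 = 3^(3 + 1) + 3^3; at 4: 4^(4 + 1) + 4^4 = 1280; next = 1279
base 4: 1279 = 4^(4 + 1) + 3·4^3 + 3·4^2 + 3·4 + 3; at 5: 5^(5 + 1) + 3·5^3 + 3·5^2 + 3·5 + 3 = 16093; next = 16092
base 5: 16092 = 5^(5 + 1) + 3·5^3 + 3·5^2 + 3·5 + 2; at 6: 6^(6 + 1) + 3·6^3 + 3·6^2 + 3·6 + 2 = 280712; next = 280711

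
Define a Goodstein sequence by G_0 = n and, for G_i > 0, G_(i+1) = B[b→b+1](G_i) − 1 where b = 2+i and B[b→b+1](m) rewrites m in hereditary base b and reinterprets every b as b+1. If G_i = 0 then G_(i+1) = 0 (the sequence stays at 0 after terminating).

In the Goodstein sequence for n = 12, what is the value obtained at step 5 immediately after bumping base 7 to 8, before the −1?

134217868

i=0: 12 = 2^(2 + 1) + 2^2 (b=2); 2→3: 3^(3 + 1) + 3^3 = 108; 108−1 = 107
i=1: 107 = 3^(3 + 1) + 2·3^2 + 2·3 + 2 (b=3); 3→4: 4^(4 + 1) + 2·4^2 + 2·4 + 2 = 1066; 1066−1 = 1065
i=2: 1065 = 4^(4 + 1) + 2·4^2 + 2·4 + 1 (b=4); 4→5: 5^(5 + 1) + 2·5^2 + 2·5 + 1 = 15686; 15686−1 = 15685
i=3: 15685 = 5^(5 + 1) + 2·5^2 + 2·5 (b=5); 5→6: 6^(6 + 1) + 2·6^2 + 2·6 = 280020; 280020−1 = 280019
i=4: 280019 = 6^(6 + 1) + 2·6^2 + 6 + 5 (b=6); 6→7: 7^(7 + 1) + 2·7^2 + 7 + 5 = 5764911; 5764911−1 = 5764910
i=5: 5764910 = 7^(7 + 1) + 2·7^2 + 7 + 4 (b=7); 7→8: 8^(8 + 1) + 2·8^2 + 8 + 4 = 134217868; 134217868−1 = 134217867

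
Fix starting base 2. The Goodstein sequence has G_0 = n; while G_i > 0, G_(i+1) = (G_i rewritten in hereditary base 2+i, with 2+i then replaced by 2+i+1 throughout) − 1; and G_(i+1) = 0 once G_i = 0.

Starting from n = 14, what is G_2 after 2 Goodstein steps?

base 2: 14 = 2^(2 + 1) + 2^2 + 2; at 3: 3^(3 + 1) + 3^3 + 3 = 111; next = 110
base 3: 110 = 3^(3 + 1) + 3^3 + 2; at 4: 4^(4 + 1) + 4^4 + 2 = 1282; next = 1281
base 4: 1281 = 4^(4 + 1) + 4^4 + 1; at 5: 5^(5 + 1) + 5^5 + 1 = 18751; next = 18750

1281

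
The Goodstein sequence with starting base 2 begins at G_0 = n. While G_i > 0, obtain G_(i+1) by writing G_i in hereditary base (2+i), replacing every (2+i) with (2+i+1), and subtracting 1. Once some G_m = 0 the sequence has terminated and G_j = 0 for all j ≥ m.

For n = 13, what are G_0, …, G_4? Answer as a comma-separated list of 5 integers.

13, 108, 1279, 16092, 280711

G_0=13  [base 2] 2^(2 + 1) + 2^2 + 1  →[2↦3]→  3^(3 + 1) + 3^3 + 1 = 109  −1 ⇒ G_1=108
G_1=108  [base 3] 3^(3 + 1) + 3^3  →[3↦4]→  4^(4 + 1) + 4^4 = 1280  −1 ⇒ G_2=1279
G_2=1279  [base 4] 4^(4 + 1) + 3·4^3 + 3·4^2 + 3·4 + 3  →[4↦5]→  5^(5 + 1) + 3·5^3 + 3·5^2 + 3·5 + 3 = 16093  −1 ⇒ G_3=16092
G_3=16092  [base 5] 5^(5 + 1) + 3·5^3 + 3·5^2 + 3·5 + 2  →[5↦6]→  6^(6 + 1) + 3·6^3 + 3·6^2 + 3·6 + 2 = 280712  −1 ⇒ G_4=280711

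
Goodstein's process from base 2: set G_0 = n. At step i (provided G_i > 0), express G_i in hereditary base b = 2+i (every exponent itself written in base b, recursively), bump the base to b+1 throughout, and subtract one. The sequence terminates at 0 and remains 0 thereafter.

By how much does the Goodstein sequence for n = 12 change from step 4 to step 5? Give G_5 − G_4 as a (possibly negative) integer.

[0] 12 ≡ 2^(2 + 1) + 2^2 (base 2). Lift 3: 108. −1: 107.
[1] 107 ≡ 3^(3 + 1) + 2·3^2 + 2·3 + 2 (base 3). Lift 4: 1066. −1: 1065.
[2] 1065 ≡ 4^(4 + 1) + 2·4^2 + 2·4 + 1 (base 4). Lift 5: 15686. −1: 15685.
[3] 15685 ≡ 5^(5 + 1) + 2·5^2 + 2·5 (base 5). Lift 6: 280020. −1: 280019.
[4] 280019 ≡ 6^(6 + 1) + 2·6^2 + 6 + 5 (base 6). Lift 7: 5764911. −1: 5764910.

5484891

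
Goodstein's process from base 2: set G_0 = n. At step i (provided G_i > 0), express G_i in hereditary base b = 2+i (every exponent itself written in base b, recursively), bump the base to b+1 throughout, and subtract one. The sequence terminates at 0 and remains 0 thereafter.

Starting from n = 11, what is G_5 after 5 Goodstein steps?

5764801

(0) 11|_2 = 2^(2 + 1) + 2 + 1 ↦ 3^(3 + 1) + 3 + 1|_3 = 85 ⇒ 84
(1) 84|_3 = 3^(3 + 1) + 3 ↦ 4^(4 + 1) + 4|_4 = 1028 ⇒ 1027
(2) 1027|_4 = 4^(4 + 1) + 3 ↦ 5^(5 + 1) + 3|_5 = 15628 ⇒ 15627
(3) 15627|_5 = 5^(5 + 1) + 2 ↦ 6^(6 + 1) + 2|_6 = 279938 ⇒ 279937
(4) 279937|_6 = 6^(6 + 1) + 1 ↦ 7^(7 + 1) + 1|_7 = 5764802 ⇒ 5764801
(5) 5764801|_7 = 7^(7 + 1) ↦ 8^(8 + 1)|_8 = 134217728 ⇒ 134217727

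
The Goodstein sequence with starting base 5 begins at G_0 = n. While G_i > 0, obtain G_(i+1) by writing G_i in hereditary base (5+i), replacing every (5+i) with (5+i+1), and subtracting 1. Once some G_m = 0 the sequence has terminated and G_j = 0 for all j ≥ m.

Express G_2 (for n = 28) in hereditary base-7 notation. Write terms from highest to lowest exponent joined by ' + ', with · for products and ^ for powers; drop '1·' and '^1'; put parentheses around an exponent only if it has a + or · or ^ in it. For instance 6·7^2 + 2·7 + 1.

7^2 + 1

G_0 = 28. HB_5(28) = 5^2 + 3. Bump = 39. G_1 = 38.
G_1 = 38. HB_6(38) = 6^2 + 2. Bump = 51. G_2 = 50.
G_2 = 50. HB_7(50) = 7^2 + 1. Bump = 65. G_3 = 64.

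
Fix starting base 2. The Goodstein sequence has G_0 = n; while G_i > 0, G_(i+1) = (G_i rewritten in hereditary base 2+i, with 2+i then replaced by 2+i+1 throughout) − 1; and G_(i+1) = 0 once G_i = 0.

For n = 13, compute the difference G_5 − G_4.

step 0: 13 = 2^(2 + 1) + 2^2 + 1; sub 3 for 2: 3^(3 + 1) + 3^3 + 1; = 109; G_1 = 109−1 = 108
step 1: 108 = 3^(3 + 1) + 3^3; sub 4 for 3: 4^(4 + 1) + 4^4; = 1280; G_2 = 1280−1 = 1279
step 2: 1279 = 4^(4 + 1) + 3·4^3 + 3·4^2 + 3·4 + 3; sub 5 for 4: 5^(5 + 1) + 3·5^3 + 3·5^2 + 3·5 + 3; = 16093; G_3 = 16093−1 = 16092
step 3: 16092 = 5^(5 + 1) + 3·5^3 + 3·5^2 + 3·5 + 2; sub 6 for 5: 6^(6 + 1) + 3·6^3 + 3·6^2 + 3·6 + 2; = 280712; G_4 = 280712−1 = 280711
step 4: 280711 = 6^(6 + 1) + 3·6^3 + 3·6^2 + 3·6 + 1; sub 7 for 6: 7^(7 + 1) + 3·7^3 + 3·7^2 + 3·7 + 1; = 5765999; G_5 = 5765999−1 = 5765998

5485287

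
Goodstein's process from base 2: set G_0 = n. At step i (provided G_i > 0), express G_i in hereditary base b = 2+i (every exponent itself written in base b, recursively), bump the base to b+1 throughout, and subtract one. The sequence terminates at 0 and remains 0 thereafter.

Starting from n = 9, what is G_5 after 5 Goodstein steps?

G_0 = 9. HB_2(9) = 2^(2 + 1) + 1. Bump = 82. G_1 = 81.
G_1 = 81. HB_3(81) = 3^(3 + 1). Bump = 1024. G_2 = 1023.
G_2 = 1023. HB_4(1023) = 3·4^4 + 3·4^3 + 3·4^2 + 3·4 + 3. Bump = 9843. G_3 = 9842.
G_3 = 9842. HB_5(9842) = 3·5^5 + 3·5^3 + 3·5^2 + 3·5 + 2. Bump = 140744. G_4 = 140743.
G_4 = 140743. HB_6(140743) = 3·6^6 + 3·6^3 + 3·6^2 + 3·6 + 1. Bump = 2471827. G_5 = 2471826.
G_5 = 2471826. HB_7(2471826) = 3·7^7 + 3·7^3 + 3·7^2 + 3·7. Bump = 50333400. G_6 = 50333399.

2471826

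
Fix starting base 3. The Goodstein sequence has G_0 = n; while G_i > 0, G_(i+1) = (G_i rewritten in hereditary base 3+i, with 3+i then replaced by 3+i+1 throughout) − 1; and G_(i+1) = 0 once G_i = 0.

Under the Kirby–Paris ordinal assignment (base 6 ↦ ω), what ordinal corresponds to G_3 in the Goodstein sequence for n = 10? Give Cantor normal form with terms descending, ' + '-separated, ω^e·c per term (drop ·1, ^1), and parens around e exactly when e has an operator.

[0] 10 ≡ 3^2 + 1 (base 3). Lift 4: 17. −1: 16.
[1] 16 ≡ 4^2 (base 4). Lift 5: 25. −1: 24.
[2] 24 ≡ 4·5 + 4 (base 5). Lift 6: 28. −1: 27.
[3] 27 ≡ 4·6 + 3 (base 6). Lift 7: 31. −1: 30.

ω·4 + 3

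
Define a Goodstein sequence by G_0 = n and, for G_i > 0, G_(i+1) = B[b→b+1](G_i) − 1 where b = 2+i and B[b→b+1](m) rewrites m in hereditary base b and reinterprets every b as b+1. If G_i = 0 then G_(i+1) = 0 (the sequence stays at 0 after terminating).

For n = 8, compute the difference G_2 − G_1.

G_0=8  [base 2] 2^(2 + 1)  →[2↦3]→  3^(3 + 1) = 81  −1 ⇒ G_1=80
G_1=80  [base 3] 2·3^3 + 2·3^2 + 2·3 + 2  →[3↦4]→  2·4^4 + 2·4^2 + 2·4 + 2 = 554  −1 ⇒ G_2=553

473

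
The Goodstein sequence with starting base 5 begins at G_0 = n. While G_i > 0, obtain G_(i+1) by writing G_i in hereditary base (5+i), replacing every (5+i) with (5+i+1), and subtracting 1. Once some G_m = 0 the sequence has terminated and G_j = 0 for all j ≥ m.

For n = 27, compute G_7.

87

base 5: 27 = 5^2 + 2; at 6: 6^2 + 2 = 38; next = 37
base 6: 37 = 6^2 + 1; at 7: 7^2 + 1 = 50; next = 49
base 7: 49 = 7^2; at 8: 8^2 = 64; next = 63
base 8: 63 = 7·8 + 7; at 9: 7·9 + 7 = 70; next = 69
base 9: 69 = 7·9 + 6; at 10: 7·10 + 6 = 76; next = 75
base 10: 75 = 7·10 + 5; at 11: 7·11 + 5 = 82; next = 81
base 11: 81 = 7·11 + 4; at 12: 7·12 + 4 = 88; next = 87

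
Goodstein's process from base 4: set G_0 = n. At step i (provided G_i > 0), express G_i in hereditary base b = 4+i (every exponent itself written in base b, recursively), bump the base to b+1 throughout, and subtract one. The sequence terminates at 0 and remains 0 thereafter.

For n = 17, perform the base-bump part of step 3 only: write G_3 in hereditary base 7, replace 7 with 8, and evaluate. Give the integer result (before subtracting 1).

44

G_0 = 17. HB_4(17) = 4^2 + 1. Bump = 26. G_1 = 25.
G_1 = 25. HB_5(25) = 5^2. Bump = 36. G_2 = 35.
G_2 = 35. HB_6(35) = 5·6 + 5. Bump = 40. G_3 = 39.
G_3 = 39. HB_7(39) = 5·7 + 4. Bump = 44. G_4 = 43.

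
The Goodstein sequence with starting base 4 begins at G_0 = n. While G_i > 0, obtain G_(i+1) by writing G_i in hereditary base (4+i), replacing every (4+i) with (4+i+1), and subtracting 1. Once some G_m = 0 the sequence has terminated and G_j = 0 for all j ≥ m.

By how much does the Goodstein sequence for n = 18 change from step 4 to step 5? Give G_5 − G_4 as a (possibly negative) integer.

(0) 18|_4 = 4^2 + 2 ↦ 5^2 + 2|_5 = 27 ⇒ 26
(1) 26|_5 = 5^2 + 1 ↦ 6^2 + 1|_6 = 37 ⇒ 36
(2) 36|_6 = 6^2 ↦ 7^2|_7 = 49 ⇒ 48
(3) 48|_7 = 6·7 + 6 ↦ 6·8 + 6|_8 = 54 ⇒ 53
(4) 53|_8 = 6·8 + 5 ↦ 6·9 + 5|_9 = 59 ⇒ 58

5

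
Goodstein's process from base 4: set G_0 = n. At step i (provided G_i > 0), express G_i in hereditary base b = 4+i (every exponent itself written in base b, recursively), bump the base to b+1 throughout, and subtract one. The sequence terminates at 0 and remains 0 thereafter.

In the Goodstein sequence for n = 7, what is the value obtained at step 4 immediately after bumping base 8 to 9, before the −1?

7

G_0=7  [base 4] 4 + 3  →[4↦5]→  5 + 3 = 8  −1 ⇒ G_1=7
G_1=7  [base 5] 5 + 2  →[5↦6]→  6 + 2 = 8  −1 ⇒ G_2=7
G_2=7  [base 6] 6 + 1  →[6↦7]→  7 + 1 = 8  −1 ⇒ G_3=7
G_3=7  [base 7] 7  →[7↦8]→  8 = 8  −1 ⇒ G_4=7
G_4=7  [base 8] 7  →[8↦9]→  7 = 7  −1 ⇒ G_5=6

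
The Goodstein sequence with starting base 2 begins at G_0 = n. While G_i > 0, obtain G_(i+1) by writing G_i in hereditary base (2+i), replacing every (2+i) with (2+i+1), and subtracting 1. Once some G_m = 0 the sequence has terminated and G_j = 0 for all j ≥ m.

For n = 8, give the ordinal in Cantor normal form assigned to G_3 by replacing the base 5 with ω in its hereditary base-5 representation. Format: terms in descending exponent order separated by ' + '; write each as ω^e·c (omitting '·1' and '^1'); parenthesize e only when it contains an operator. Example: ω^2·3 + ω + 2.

(0) 8|_2 = 2^(2 + 1) ↦ 3^(3 + 1)|_3 = 81 ⇒ 80
(1) 80|_3 = 2·3^3 + 2·3^2 + 2·3 + 2 ↦ 2·4^4 + 2·4^2 + 2·4 + 2|_4 = 554 ⇒ 553
(2) 553|_4 = 2·4^4 + 2·4^2 + 2·4 + 1 ↦ 2·5^5 + 2·5^2 + 2·5 + 1|_5 = 6311 ⇒ 6310
(3) 6310|_5 = 2·5^5 + 2·5^2 + 2·5 ↦ 2·6^6 + 2·6^2 + 2·6|_6 = 93396 ⇒ 93395

ω^ω·2 + ω^2·2 + ω·2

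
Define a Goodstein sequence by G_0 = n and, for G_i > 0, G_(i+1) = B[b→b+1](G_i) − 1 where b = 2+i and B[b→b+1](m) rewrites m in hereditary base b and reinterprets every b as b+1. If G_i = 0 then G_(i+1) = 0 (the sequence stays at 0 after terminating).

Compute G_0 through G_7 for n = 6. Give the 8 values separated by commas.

G_0=6  [base 2] 2^2 + 2  →[2↦3]→  3^3 + 3 = 30  −1 ⇒ G_1=29
G_1=29  [base 3] 3^3 + 2  →[3↦4]→  4^4 + 2 = 258  −1 ⇒ G_2=257
G_2=257  [base 4] 4^4 + 1  →[4↦5]→  5^5 + 1 = 3126  −1 ⇒ G_3=3125
G_3=3125  [base 5] 5^5  →[5↦6]→  6^6 = 46656  −1 ⇒ G_4=46655
G_4=46655  [base 6] 5·6^5 + 5·6^4 + 5·6^3 + 5·6^2 + 5·6 + 5  →[6↦7]→  5·7^5 + 5·7^4 + 5·7^3 + 5·7^2 + 5·7 + 5 = 98040  −1 ⇒ G_5=98039
G_5=98039  [base 7] 5·7^5 + 5·7^4 + 5·7^3 + 5·7^2 + 5·7 + 4  →[7↦8]→  5·8^5 + 5·8^4 + 5·8^3 + 5·8^2 + 5·8 + 4 = 187244  −1 ⇒ G_6=187243
G_6=187243  [base 8] 5·8^5 + 5·8^4 + 5·8^3 + 5·8^2 + 5·8 + 3  →[8↦9]→  5·9^5 + 5·9^4 + 5·9^3 + 5·9^2 + 5·9 + 3 = 332148  −1 ⇒ G_7=332147

6, 29, 257, 3125, 46655, 98039, 187243, 332147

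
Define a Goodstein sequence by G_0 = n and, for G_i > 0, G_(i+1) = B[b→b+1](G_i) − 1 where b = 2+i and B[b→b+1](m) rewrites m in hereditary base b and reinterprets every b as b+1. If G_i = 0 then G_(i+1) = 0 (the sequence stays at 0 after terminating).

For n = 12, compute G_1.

107

step 0: 12 = 2^(2 + 1) + 2^2; sub 3 for 2: 3^(3 + 1) + 3^3; = 108; G_1 = 108−1 = 107
step 1: 107 = 3^(3 + 1) + 2·3^2 + 2·3 + 2; sub 4 for 3: 4^(4 + 1) + 2·4^2 + 2·4 + 2; = 1066; G_2 = 1066−1 = 1065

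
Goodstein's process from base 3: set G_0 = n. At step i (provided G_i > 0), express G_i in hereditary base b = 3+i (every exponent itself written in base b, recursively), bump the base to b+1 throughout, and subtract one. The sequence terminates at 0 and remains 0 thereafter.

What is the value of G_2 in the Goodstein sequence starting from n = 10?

base 3: 10 = 3^2 + 1; at 4: 4^2 + 1 = 17; next = 16
base 4: 16 = 4^2; at 5: 5^2 = 25; next = 24
base 5: 24 = 4·5 + 4; at 6: 4·6 + 4 = 28; next = 27

24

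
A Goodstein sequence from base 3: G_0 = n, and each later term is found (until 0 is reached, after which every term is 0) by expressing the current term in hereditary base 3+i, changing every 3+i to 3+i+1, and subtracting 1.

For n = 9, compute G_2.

17

G_0 = 9. HB_3(9) = 3^2. Bump = 16. G_1 = 15.
G_1 = 15. HB_4(15) = 3·4 + 3. Bump = 18. G_2 = 17.
G_2 = 17. HB_5(17) = 3·5 + 2. Bump = 20. G_3 = 19.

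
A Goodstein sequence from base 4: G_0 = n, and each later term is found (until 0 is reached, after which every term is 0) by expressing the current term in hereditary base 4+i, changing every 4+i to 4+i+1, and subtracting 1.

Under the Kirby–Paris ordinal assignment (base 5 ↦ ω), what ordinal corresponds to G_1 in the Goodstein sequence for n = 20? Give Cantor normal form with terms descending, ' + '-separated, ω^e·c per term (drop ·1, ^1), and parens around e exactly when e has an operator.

ω^2 + 4

(0) 20|_4 = 4^2 + 4 ↦ 5^2 + 5|_5 = 30 ⇒ 29
(1) 29|_5 = 5^2 + 4 ↦ 6^2 + 4|_6 = 40 ⇒ 39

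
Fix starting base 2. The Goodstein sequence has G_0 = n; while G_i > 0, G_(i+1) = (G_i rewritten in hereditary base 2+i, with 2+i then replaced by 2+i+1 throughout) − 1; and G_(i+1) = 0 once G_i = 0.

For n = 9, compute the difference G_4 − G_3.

130901

step 0: 9 = 2^(2 + 1) + 1; sub 3 for 2: 3^(3 + 1) + 1; = 82; G_1 = 82−1 = 81
step 1: 81 = 3^(3 + 1); sub 4 for 3: 4^(4 + 1); = 1024; G_2 = 1024−1 = 1023
step 2: 1023 = 3·4^4 + 3·4^3 + 3·4^2 + 3·4 + 3; sub 5 for 4: 3·5^5 + 3·5^3 + 3·5^2 + 3·5 + 3; = 9843; G_3 = 9843−1 = 9842
step 3: 9842 = 3·5^5 + 3·5^3 + 3·5^2 + 3·5 + 2; sub 6 for 5: 3·6^6 + 3·6^3 + 3·6^2 + 3·6 + 2; = 140744; G_4 = 140744−1 = 140743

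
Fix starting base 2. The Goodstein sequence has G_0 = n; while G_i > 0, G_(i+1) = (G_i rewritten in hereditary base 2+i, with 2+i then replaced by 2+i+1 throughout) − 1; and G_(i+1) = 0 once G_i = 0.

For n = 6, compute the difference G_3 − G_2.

step 0: 6 = 2^2 + 2; sub 3 for 2: 3^3 + 3; = 30; G_1 = 30−1 = 29
step 1: 29 = 3^3 + 2; sub 4 for 3: 4^4 + 2; = 258; G_2 = 258−1 = 257
step 2: 257 = 4^4 + 1; sub 5 for 4: 5^5 + 1; = 3126; G_3 = 3126−1 = 3125

2868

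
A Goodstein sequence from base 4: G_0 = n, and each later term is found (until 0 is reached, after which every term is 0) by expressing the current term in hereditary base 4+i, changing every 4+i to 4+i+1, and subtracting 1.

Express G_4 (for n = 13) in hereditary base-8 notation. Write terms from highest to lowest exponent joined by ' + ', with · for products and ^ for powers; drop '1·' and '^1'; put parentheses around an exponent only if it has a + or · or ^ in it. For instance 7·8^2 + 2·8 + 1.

G_0=13  [base 4] 3·4 + 1  →[4↦5]→  3·5 + 1 = 16  −1 ⇒ G_1=15
G_1=15  [base 5] 3·5  →[5↦6]→  3·6 = 18  −1 ⇒ G_2=17
G_2=17  [base 6] 2·6 + 5  →[6↦7]→  2·7 + 5 = 19  −1 ⇒ G_3=18
G_3=18  [base 7] 2·7 + 4  →[7↦8]→  2·8 + 4 = 20  −1 ⇒ G_4=19
G_4=19  [base 8] 2·8 + 3  →[8↦9]→  2·9 + 3 = 21  −1 ⇒ G_5=20

2·8 + 3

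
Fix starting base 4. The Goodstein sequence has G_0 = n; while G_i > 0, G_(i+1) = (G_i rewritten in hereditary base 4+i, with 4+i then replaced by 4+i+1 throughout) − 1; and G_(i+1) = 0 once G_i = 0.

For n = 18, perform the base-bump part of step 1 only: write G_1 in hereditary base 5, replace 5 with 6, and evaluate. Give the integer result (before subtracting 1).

37

[0] 18 ≡ 4^2 + 2 (base 4). Lift 5: 27. −1: 26.
[1] 26 ≡ 5^2 + 1 (base 5). Lift 6: 37. −1: 36.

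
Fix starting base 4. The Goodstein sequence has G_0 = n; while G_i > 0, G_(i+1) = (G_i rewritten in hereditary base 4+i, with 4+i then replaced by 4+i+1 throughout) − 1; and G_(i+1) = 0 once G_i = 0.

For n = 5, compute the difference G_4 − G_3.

5 —HB4→ 4 + 1 —bump→ 5 + 1 = 6 —(−1)→ 5
5 —HB5→ 5 —bump→ 6 = 6 —(−1)→ 5
5 —HB6→ 5 —bump→ 5 = 5 —(−1)→ 4
4 —HB7→ 4 —bump→ 4 = 4 —(−1)→ 3

-1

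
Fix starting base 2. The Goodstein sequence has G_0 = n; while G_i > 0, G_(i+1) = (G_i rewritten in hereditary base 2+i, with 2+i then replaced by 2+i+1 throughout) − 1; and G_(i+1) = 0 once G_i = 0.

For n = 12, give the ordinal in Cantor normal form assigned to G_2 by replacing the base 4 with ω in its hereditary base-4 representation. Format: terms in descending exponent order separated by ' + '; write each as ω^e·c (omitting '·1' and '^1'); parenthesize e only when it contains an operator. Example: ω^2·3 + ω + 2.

ω^(ω + 1) + ω^2·2 + ω·2 + 1

12 —HB2→ 2^(2 + 1) + 2^2 —bump→ 3^(3 + 1) + 3^3 = 108 —(−1)→ 107
107 —HB3→ 3^(3 + 1) + 2·3^2 + 2·3 + 2 —bump→ 4^(4 + 1) + 2·4^2 + 2·4 + 2 = 1066 —(−1)→ 1065
1065 —HB4→ 4^(4 + 1) + 2·4^2 + 2·4 + 1 —bump→ 5^(5 + 1) + 2·5^2 + 2·5 + 1 = 15686 —(−1)→ 15685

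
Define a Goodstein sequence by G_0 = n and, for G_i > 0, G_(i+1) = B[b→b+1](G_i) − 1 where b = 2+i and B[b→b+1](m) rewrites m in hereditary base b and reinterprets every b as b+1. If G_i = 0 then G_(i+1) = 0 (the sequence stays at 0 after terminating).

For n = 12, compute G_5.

5764910

(0) 12|_2 = 2^(2 + 1) + 2^2 ↦ 3^(3 + 1) + 3^3|_3 = 108 ⇒ 107
(1) 107|_3 = 3^(3 + 1) + 2·3^2 + 2·3 + 2 ↦ 4^(4 + 1) + 2·4^2 + 2·4 + 2|_4 = 1066 ⇒ 1065
(2) 1065|_4 = 4^(4 + 1) + 2·4^2 + 2·4 + 1 ↦ 5^(5 + 1) + 2·5^2 + 2·5 + 1|_5 = 15686 ⇒ 15685
(3) 15685|_5 = 5^(5 + 1) + 2·5^2 + 2·5 ↦ 6^(6 + 1) + 2·6^2 + 2·6|_6 = 280020 ⇒ 280019
(4) 280019|_6 = 6^(6 + 1) + 2·6^2 + 6 + 5 ↦ 7^(7 + 1) + 2·7^2 + 7 + 5|_7 = 5764911 ⇒ 5764910
(5) 5764910|_7 = 7^(7 + 1) + 2·7^2 + 7 + 4 ↦ 8^(8 + 1) + 2·8^2 + 8 + 4|_8 = 134217868 ⇒ 134217867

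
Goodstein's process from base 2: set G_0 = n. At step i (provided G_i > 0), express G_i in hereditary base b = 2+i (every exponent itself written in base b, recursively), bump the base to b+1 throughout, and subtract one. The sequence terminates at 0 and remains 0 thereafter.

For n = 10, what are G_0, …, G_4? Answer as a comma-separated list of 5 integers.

10, 83, 1025, 15625, 279935

G_0=10  [base 2] 2^(2 + 1) + 2  →[2↦3]→  3^(3 + 1) + 3 = 84  −1 ⇒ G_1=83
G_1=83  [base 3] 3^(3 + 1) + 2  →[3↦4]→  4^(4 + 1) + 2 = 1026  −1 ⇒ G_2=1025
G_2=1025  [base 4] 4^(4 + 1) + 1  →[4↦5]→  5^(5 + 1) + 1 = 15626  −1 ⇒ G_3=15625
G_3=15625  [base 5] 5^(5 + 1)  →[5↦6]→  6^(6 + 1) = 279936  −1 ⇒ G_4=279935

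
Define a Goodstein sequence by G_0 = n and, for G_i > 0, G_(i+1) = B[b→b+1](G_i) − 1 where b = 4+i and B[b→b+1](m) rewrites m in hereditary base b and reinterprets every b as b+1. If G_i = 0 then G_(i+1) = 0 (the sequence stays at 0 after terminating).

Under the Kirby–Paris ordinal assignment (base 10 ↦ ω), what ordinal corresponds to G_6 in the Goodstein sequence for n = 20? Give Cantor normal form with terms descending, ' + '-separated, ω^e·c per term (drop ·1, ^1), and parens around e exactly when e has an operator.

20 —HB4→ 4^2 + 4 —bump→ 5^2 + 5 = 30 —(−1)→ 29
29 —HB5→ 5^2 + 4 —bump→ 6^2 + 4 = 40 —(−1)→ 39
39 —HB6→ 6^2 + 3 —bump→ 7^2 + 3 = 52 —(−1)→ 51
51 —HB7→ 7^2 + 2 —bump→ 8^2 + 2 = 66 —(−1)→ 65
65 —HB8→ 8^2 + 1 —bump→ 9^2 + 1 = 82 —(−1)→ 81
81 —HB9→ 9^2 —bump→ 10^2 = 100 —(−1)→ 99
99 —HB10→ 9·10 + 9 —bump→ 9·11 + 9 = 108 —(−1)→ 107

ω·9 + 9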